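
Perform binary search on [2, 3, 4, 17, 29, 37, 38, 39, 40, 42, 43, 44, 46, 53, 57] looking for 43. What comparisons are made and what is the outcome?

Binary search for 43 in [2, 3, 4, 17, 29, 37, 38, 39, 40, 42, 43, 44, 46, 53, 57]:

lo=0, hi=14, mid=7, arr[mid]=39 -> 39 < 43, search right half
lo=8, hi=14, mid=11, arr[mid]=44 -> 44 > 43, search left half
lo=8, hi=10, mid=9, arr[mid]=42 -> 42 < 43, search right half
lo=10, hi=10, mid=10, arr[mid]=43 -> Found target at index 10!

Binary search finds 43 at index 10 after 4 comparisons. The search repeatedly halves the search space by comparing with the middle element.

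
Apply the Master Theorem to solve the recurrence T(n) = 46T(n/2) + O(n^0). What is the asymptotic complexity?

Master Theorem for T(n) = 46T(n/2) + O(n^0):

a = 46, b = 2, c = 0
log_b(a) = log_2(46) = 5.5236

Case 1: c = 0 < log_2(46) = 5.5236
T(n) = O(n^(log_2 46))

For T(n) = 46T(n/2) + O(n^0): log_2(46) = 5.5236. This is Case 1 of the Master Theorem (c < log_b(a), work dominated by leaves), giving O(n^(log_2 46)).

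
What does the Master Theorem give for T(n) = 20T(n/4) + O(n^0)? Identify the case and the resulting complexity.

Master Theorem for T(n) = 20T(n/4) + O(n^0):

a = 20, b = 4, c = 0
log_b(a) = log_4(20) = 2.1610

Case 1: c = 0 < log_4(20) = 2.1610
T(n) = O(n^(log_4 20))

For T(n) = 20T(n/4) + O(n^0): log_4(20) = 2.1610. This is Case 1 of the Master Theorem (c < log_b(a), work dominated by leaves), giving O(n^(log_4 20)).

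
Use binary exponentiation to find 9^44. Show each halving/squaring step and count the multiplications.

Computing 9^44 by squaring (build up from 9^1; each line after the first costs one multiplication):

9^1 = 9
9^2 = (9^1)^2 = 9^2 = 81
9^4 = (9^2)^2 = 81^2 = 6561
9^5 = 9 * 9^4 = 9 * 6561 = 59049
9^10 = (9^5)^2 = 59049^2 = 3486784401
9^11 = 9 * 9^10 = 9 * 3486784401 = 31381059609
9^22 = (9^11)^2 = 31381059609^2 = 984770902183611232881
9^44 = (9^22)^2 = 984770902183611232881^2 = 969773729787523602876821942164080815560161

Result: 969773729787523602876821942164080815560161
Multiplications needed: 7 (7 lines after 9^1)

9^44 = 969773729787523602876821942164080815560161. Using exponentiation by squaring, this requires 7 multiplications. The key idea: if the exponent is even, square the half-power; if odd, multiply by the base once.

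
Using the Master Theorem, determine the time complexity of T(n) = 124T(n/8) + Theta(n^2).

Master Theorem for T(n) = 124T(n/8) + O(n^2):

a = 124, b = 8, c = 2
log_b(a) = log_8(124) = 2.3181

Case 1: c = 2 < log_8(124) = 2.3181
T(n) = O(n^(log_8 124))

For T(n) = 124T(n/8) + O(n^2): log_8(124) = 2.3181. This is Case 1 of the Master Theorem (c < log_b(a), work dominated by leaves), giving O(n^(log_8 124)).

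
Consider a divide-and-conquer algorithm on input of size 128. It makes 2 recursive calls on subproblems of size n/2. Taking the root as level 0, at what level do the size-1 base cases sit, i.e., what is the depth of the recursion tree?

For divide and conquer with division factor 2:

Problem sizes at each level:
Level 0: 128
Level 1: 64
Level 2: 32
Level 3: 16
Level 4: 8
Level 5: 4
Level 6: 2
Level 7: 1

The root is level 0 and the size-1 base case is level 7 (the tree spans levels 0 through 7, i.e. 8 levels counting the root), so the depth is the number of divisions: log_2(128) = 7

The recursion tree depth is log_2(128) = 7. At each level, the problem size is divided by 2, so it takes 7 divisions to reduce to a base case of size 1. The algorithm makes 2 recursive calls at each level.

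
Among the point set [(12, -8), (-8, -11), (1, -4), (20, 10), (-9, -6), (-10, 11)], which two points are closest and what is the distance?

Computing all pairwise distances among 6 points:

d((12, -8), (-8, -11)) = 20.2237
d((12, -8), (1, -4)) = 11.7047
d((12, -8), (20, 10)) = 19.6977
d((12, -8), (-9, -6)) = 21.095
d((12, -8), (-10, 11)) = 29.0689
d((-8, -11), (1, -4)) = 11.4018
d((-8, -11), (20, 10)) = 35.0
d((-8, -11), (-9, -6)) = 5.099 <-- minimum
d((-8, -11), (-10, 11)) = 22.0907
d((1, -4), (20, 10)) = 23.6008
d((1, -4), (-9, -6)) = 10.198
d((1, -4), (-10, 11)) = 18.6011
d((20, 10), (-9, -6)) = 33.121
d((20, 10), (-10, 11)) = 30.0167
d((-9, -6), (-10, 11)) = 17.0294

Closest pair: (-8, -11) and (-9, -6) with distance 5.099

The closest pair is (-8, -11) and (-9, -6) with Euclidean distance 5.099. For 6 points, brute-force pairwise comparison is shown above. For large n, the divide-and-conquer algorithm (sort by x, recurse on halves, check the dividing strip) achieves O(n log n).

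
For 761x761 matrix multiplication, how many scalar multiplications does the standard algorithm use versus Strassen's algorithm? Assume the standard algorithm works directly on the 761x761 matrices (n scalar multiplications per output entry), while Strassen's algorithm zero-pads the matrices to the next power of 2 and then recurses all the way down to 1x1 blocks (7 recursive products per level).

Matrix multiplication for 761x761 matrices:

Strassen's algorithm requires power-of-2 dimensions. Pad 761x761 to 1024x1024 (next power of 2).

Standard algorithm: 761^3 = 440711081 multiplications
Strassen's algorithm: 7^(log2(1024)) = 7^10 = 282475249 multiplications
Savings: 440711081 - 282475249 = 158235832 multiplications

Standard: 440711081 multiplications (761^3). Strassen: 282475249 multiplications (7^10, after padding to 1024x1024). Strassen reduces 8 recursive multiplications to 7 at each level.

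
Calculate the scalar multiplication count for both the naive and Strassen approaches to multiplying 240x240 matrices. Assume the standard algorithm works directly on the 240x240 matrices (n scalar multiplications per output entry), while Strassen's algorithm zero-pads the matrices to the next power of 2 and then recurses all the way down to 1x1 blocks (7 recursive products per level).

Matrix multiplication for 240x240 matrices:

Strassen's algorithm requires power-of-2 dimensions. Pad 240x240 to 256x256 (next power of 2).

Standard algorithm: 240^3 = 13824000 multiplications
Strassen's algorithm: 7^(log2(256)) = 7^8 = 5764801 multiplications
Savings: 13824000 - 5764801 = 8059199 multiplications

Standard: 13824000 multiplications (240^3). Strassen: 5764801 multiplications (7^8, after padding to 256x256). Strassen reduces 8 recursive multiplications to 7 at each level.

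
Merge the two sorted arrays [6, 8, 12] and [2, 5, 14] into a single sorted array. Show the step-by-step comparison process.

Merging process:

Compare 6 vs 2: take 2 from right. Merged: [2]
Compare 6 vs 5: take 5 from right. Merged: [2, 5]
Compare 6 vs 14: take 6 from left. Merged: [2, 5, 6]
Compare 8 vs 14: take 8 from left. Merged: [2, 5, 6, 8]
Compare 12 vs 14: take 12 from left. Merged: [2, 5, 6, 8, 12]
Append remaining from right: [14]. Merged: [2, 5, 6, 8, 12, 14]

Final merged array: [2, 5, 6, 8, 12, 14]
Total comparisons: 5

The merged array is [2, 5, 6, 8, 12, 14], requiring 5 comparisons. The merge step runs in O(n) time where n is the total number of elements.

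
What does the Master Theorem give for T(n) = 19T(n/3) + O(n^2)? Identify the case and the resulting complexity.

Master Theorem for T(n) = 19T(n/3) + O(n^2):

a = 19, b = 3, c = 2
log_b(a) = log_3(19) = 2.6801

Case 1: c = 2 < log_3(19) = 2.6801
T(n) = O(n^(log_3 19))

For T(n) = 19T(n/3) + O(n^2): log_3(19) = 2.6801. This is Case 1 of the Master Theorem (c < log_b(a), work dominated by leaves), giving O(n^(log_3 19)).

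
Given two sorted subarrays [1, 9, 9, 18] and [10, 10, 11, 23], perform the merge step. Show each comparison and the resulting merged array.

Merging process:

Compare 1 vs 10: take 1 from left. Merged: [1]
Compare 9 vs 10: take 9 from left. Merged: [1, 9]
Compare 9 vs 10: take 9 from left. Merged: [1, 9, 9]
Compare 18 vs 10: take 10 from right. Merged: [1, 9, 9, 10]
Compare 18 vs 10: take 10 from right. Merged: [1, 9, 9, 10, 10]
Compare 18 vs 11: take 11 from right. Merged: [1, 9, 9, 10, 10, 11]
Compare 18 vs 23: take 18 from left. Merged: [1, 9, 9, 10, 10, 11, 18]
Append remaining from right: [23]. Merged: [1, 9, 9, 10, 10, 11, 18, 23]

Final merged array: [1, 9, 9, 10, 10, 11, 18, 23]
Total comparisons: 7

The merged array is [1, 9, 9, 10, 10, 11, 18, 23], requiring 7 comparisons. The merge step runs in O(n) time where n is the total number of elements.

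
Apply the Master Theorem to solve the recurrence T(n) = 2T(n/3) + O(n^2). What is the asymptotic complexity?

Master Theorem for T(n) = 2T(n/3) + O(n^2):

a = 2, b = 3, c = 2
log_b(a) = log_3(2) = 0.6309

Case 3: c = 2 > log_3(2) = 0.6309
T(n) = O(n^2) = O(n^2)

For T(n) = 2T(n/3) + O(n^2): log_3(2) = 0.6309. This is Case 3 of the Master Theorem (c > log_b(a), work dominated by root), giving O(n^2).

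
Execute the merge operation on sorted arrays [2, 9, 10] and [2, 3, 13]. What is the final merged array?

Merging process:

Compare 2 vs 2: take 2 from left. Merged: [2]
Compare 9 vs 2: take 2 from right. Merged: [2, 2]
Compare 9 vs 3: take 3 from right. Merged: [2, 2, 3]
Compare 9 vs 13: take 9 from left. Merged: [2, 2, 3, 9]
Compare 10 vs 13: take 10 from left. Merged: [2, 2, 3, 9, 10]
Append remaining from right: [13]. Merged: [2, 2, 3, 9, 10, 13]

Final merged array: [2, 2, 3, 9, 10, 13]
Total comparisons: 5

The merged array is [2, 2, 3, 9, 10, 13], requiring 5 comparisons. The merge step runs in O(n) time where n is the total number of elements.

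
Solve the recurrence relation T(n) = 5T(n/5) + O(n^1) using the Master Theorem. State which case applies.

Master Theorem for T(n) = 5T(n/5) + O(n^1):

a = 5, b = 5, c = 1
log_b(a) = log_5(5) = 1.0000

Case 2: c = 1 = log_5(5) = 1.0000
T(n) = O(n^1 log n) = O(n log n)

For T(n) = 5T(n/5) + O(n^1): log_5(5) = 1.0000. This is Case 2 of the Master Theorem (c = log_b(a), equal work at all levels), giving O(n log n).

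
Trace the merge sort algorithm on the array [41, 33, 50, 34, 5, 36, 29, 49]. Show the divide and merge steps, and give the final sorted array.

Merge sort trace:

Split: [41, 33, 50, 34, 5, 36, 29, 49] -> [41, 33, 50, 34] and [5, 36, 29, 49]
  Split: [41, 33, 50, 34] -> [41, 33] and [50, 34]
    Split: [41, 33] -> [41] and [33]
    Merge: [41] + [33] -> [33, 41]
    Split: [50, 34] -> [50] and [34]
    Merge: [50] + [34] -> [34, 50]
  Merge: [33, 41] + [34, 50] -> [33, 34, 41, 50]
  Split: [5, 36, 29, 49] -> [5, 36] and [29, 49]
    Split: [5, 36] -> [5] and [36]
    Merge: [5] + [36] -> [5, 36]
    Split: [29, 49] -> [29] and [49]
    Merge: [29] + [49] -> [29, 49]
  Merge: [5, 36] + [29, 49] -> [5, 29, 36, 49]
Merge: [33, 34, 41, 50] + [5, 29, 36, 49] -> [5, 29, 33, 34, 36, 41, 49, 50]

Final sorted array: [5, 29, 33, 34, 36, 41, 49, 50]

The merge sort proceeds by recursively splitting the array and merging sorted halves.
After all merges, the sorted array is [5, 29, 33, 34, 36, 41, 49, 50].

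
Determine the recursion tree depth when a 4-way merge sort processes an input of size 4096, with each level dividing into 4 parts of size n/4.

For divide and conquer with division factor 4:

Problem sizes at each level:
Level 0: 4096
Level 1: 1024
Level 2: 256
Level 3: 64
Level 4: 16
Level 5: 4
Level 6: 1

The root is level 0 and the size-1 base case is level 6 (the tree spans levels 0 through 6, i.e. 7 levels counting the root), so the depth is the number of divisions: log_4(4096) = 6

The recursion tree depth is log_4(4096) = 6. At each level, the problem size is divided by 4, so it takes 6 divisions to reduce to a base case of size 1. The algorithm makes 4 recursive calls at each level.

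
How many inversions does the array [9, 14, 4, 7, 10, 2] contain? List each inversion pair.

Finding inversions in [9, 14, 4, 7, 10, 2]:

(0, 2): arr[0]=9 > arr[2]=4
(0, 3): arr[0]=9 > arr[3]=7
(0, 5): arr[0]=9 > arr[5]=2
(1, 2): arr[1]=14 > arr[2]=4
(1, 3): arr[1]=14 > arr[3]=7
(1, 4): arr[1]=14 > arr[4]=10
(1, 5): arr[1]=14 > arr[5]=2
(2, 5): arr[2]=4 > arr[5]=2
(3, 5): arr[3]=7 > arr[5]=2
(4, 5): arr[4]=10 > arr[5]=2

Total inversions: 10

The array has 10 inversion(s): (0,2), (0,3), (0,5), (1,2), (1,3), (1,4), (1,5), (2,5), (3,5), (4,5). Each pair (i,j) satisfies i < j and arr[i] > arr[j].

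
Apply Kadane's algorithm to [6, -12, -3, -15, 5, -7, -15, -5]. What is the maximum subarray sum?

Using Kadane's algorithm on [6, -12, -3, -15, 5, -7, -15, -5]:

Scanning through the array:
Position 1 (value -12): max_ending_here = -6, max_so_far = 6
Position 2 (value -3): max_ending_here = -3, max_so_far = 6
Position 3 (value -15): max_ending_here = -15, max_so_far = 6
Position 4 (value 5): max_ending_here = 5, max_so_far = 6
Position 5 (value -7): max_ending_here = -2, max_so_far = 6
Position 6 (value -15): max_ending_here = -15, max_so_far = 6
Position 7 (value -5): max_ending_here = -5, max_so_far = 6

Maximum subarray: [6]
Maximum sum: 6

The maximum subarray is [6] with sum 6. This subarray runs from index 0 to index 0.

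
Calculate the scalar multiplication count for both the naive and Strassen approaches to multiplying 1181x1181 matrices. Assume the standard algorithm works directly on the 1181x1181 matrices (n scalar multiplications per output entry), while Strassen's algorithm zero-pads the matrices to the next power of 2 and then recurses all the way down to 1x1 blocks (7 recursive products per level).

Matrix multiplication for 1181x1181 matrices:

Strassen's algorithm requires power-of-2 dimensions. Pad 1181x1181 to 2048x2048 (next power of 2).

Standard algorithm: 1181^3 = 1647212741 multiplications
Strassen's algorithm: 7^(log2(2048)) = 7^11 = 1977326743 multiplications
Difference: 1647212741 - 1977326743 = -330114002 (Strassen uses MORE here due to padding overhead — for small or just-over-power-of-2 n, padding can outweigh the per-level savings)

Standard: 1647212741 multiplications (1181^3). Strassen: 1977326743 multiplications (7^11, after padding to 2048x2048). Strassen reduces 8 recursive multiplications to 7 at each level.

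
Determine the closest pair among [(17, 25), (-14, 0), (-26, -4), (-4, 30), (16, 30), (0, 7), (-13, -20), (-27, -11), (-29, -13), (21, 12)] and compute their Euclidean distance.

Computing all pairwise distances among 10 points:

d((17, 25), (-14, 0)) = 39.8246
d((17, 25), (-26, -4)) = 51.8652
d((17, 25), (-4, 30)) = 21.587
d((17, 25), (16, 30)) = 5.099
d((17, 25), (0, 7)) = 24.7588
d((17, 25), (-13, -20)) = 54.0833
d((17, 25), (-27, -11)) = 56.8507
d((17, 25), (-29, -13)) = 59.6657
d((17, 25), (21, 12)) = 13.6015
d((-14, 0), (-26, -4)) = 12.6491
d((-14, 0), (-4, 30)) = 31.6228
d((-14, 0), (16, 30)) = 42.4264
d((-14, 0), (0, 7)) = 15.6525
d((-14, 0), (-13, -20)) = 20.025
d((-14, 0), (-27, -11)) = 17.0294
d((-14, 0), (-29, -13)) = 19.8494
d((-14, 0), (21, 12)) = 37.0
d((-26, -4), (-4, 30)) = 40.4969
d((-26, -4), (16, 30)) = 54.037
d((-26, -4), (0, 7)) = 28.2312
d((-26, -4), (-13, -20)) = 20.6155
d((-26, -4), (-27, -11)) = 7.0711
d((-26, -4), (-29, -13)) = 9.4868
d((-26, -4), (21, 12)) = 49.6488
d((-4, 30), (16, 30)) = 20.0
d((-4, 30), (0, 7)) = 23.3452
d((-4, 30), (-13, -20)) = 50.8035
d((-4, 30), (-27, -11)) = 47.0106
d((-4, 30), (-29, -13)) = 49.7393
d((-4, 30), (21, 12)) = 30.8058
d((16, 30), (0, 7)) = 28.0179
d((16, 30), (-13, -20)) = 57.8014
d((16, 30), (-27, -11)) = 59.4138
d((16, 30), (-29, -13)) = 62.2415
d((16, 30), (21, 12)) = 18.6815
d((0, 7), (-13, -20)) = 29.9666
d((0, 7), (-27, -11)) = 32.45
d((0, 7), (-29, -13)) = 35.2278
d((0, 7), (21, 12)) = 21.587
d((-13, -20), (-27, -11)) = 16.6433
d((-13, -20), (-29, -13)) = 17.4642
d((-13, -20), (21, 12)) = 46.6905
d((-27, -11), (-29, -13)) = 2.8284 <-- minimum
d((-27, -11), (21, 12)) = 53.2259
d((-29, -13), (21, 12)) = 55.9017

Closest pair: (-27, -11) and (-29, -13) with distance 2.8284

The closest pair is (-27, -11) and (-29, -13) with Euclidean distance 2.8284. For 10 points, brute-force pairwise comparison is shown above. For large n, the divide-and-conquer algorithm (sort by x, recurse on halves, check the dividing strip) achieves O(n log n).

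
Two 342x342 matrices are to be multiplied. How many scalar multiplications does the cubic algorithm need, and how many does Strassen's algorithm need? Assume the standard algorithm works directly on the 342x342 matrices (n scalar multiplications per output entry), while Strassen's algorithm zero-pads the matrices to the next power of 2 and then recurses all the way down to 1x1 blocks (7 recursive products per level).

Matrix multiplication for 342x342 matrices:

Strassen's algorithm requires power-of-2 dimensions. Pad 342x342 to 512x512 (next power of 2).

Standard algorithm: 342^3 = 40001688 multiplications
Strassen's algorithm: 7^(log2(512)) = 7^9 = 40353607 multiplications
Difference: 40001688 - 40353607 = -351919 (Strassen uses MORE here due to padding overhead — for small or just-over-power-of-2 n, padding can outweigh the per-level savings)

Standard: 40001688 multiplications (342^3). Strassen: 40353607 multiplications (7^9, after padding to 512x512). Strassen reduces 8 recursive multiplications to 7 at each level.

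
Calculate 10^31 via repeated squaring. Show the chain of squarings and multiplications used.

Computing 10^31 by squaring (build up from 10^1; each line after the first costs one multiplication):

10^1 = 10
10^2 = (10^1)^2 = 10^2 = 100
10^3 = 10 * 10^2 = 10 * 100 = 1000
10^6 = (10^3)^2 = 1000^2 = 1000000
10^7 = 10 * 10^6 = 10 * 1000000 = 10000000
10^14 = (10^7)^2 = 10000000^2 = 100000000000000
10^15 = 10 * 10^14 = 10 * 100000000000000 = 1000000000000000
10^30 = (10^15)^2 = 1000000000000000^2 = 1000000000000000000000000000000
10^31 = 10 * 10^30 = 10 * 1000000000000000000000000000000 = 10000000000000000000000000000000

Result: 10000000000000000000000000000000
Multiplications needed: 8 (8 lines after 10^1)

10^31 = 10000000000000000000000000000000. Using exponentiation by squaring, this requires 8 multiplications. The key idea: if the exponent is even, square the half-power; if odd, multiply by the base once.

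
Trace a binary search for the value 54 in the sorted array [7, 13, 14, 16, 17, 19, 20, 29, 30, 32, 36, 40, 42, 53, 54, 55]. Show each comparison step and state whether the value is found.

Binary search for 54 in [7, 13, 14, 16, 17, 19, 20, 29, 30, 32, 36, 40, 42, 53, 54, 55]:

lo=0, hi=15, mid=7, arr[mid]=29 -> 29 < 54, search right half
lo=8, hi=15, mid=11, arr[mid]=40 -> 40 < 54, search right half
lo=12, hi=15, mid=13, arr[mid]=53 -> 53 < 54, search right half
lo=14, hi=15, mid=14, arr[mid]=54 -> Found target at index 14!

Binary search finds 54 at index 14 after 4 comparisons. The search repeatedly halves the search space by comparing with the middle element.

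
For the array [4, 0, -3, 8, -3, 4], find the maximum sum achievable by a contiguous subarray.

Using Kadane's algorithm on [4, 0, -3, 8, -3, 4]:

Scanning through the array:
Position 1 (value 0): max_ending_here = 4, max_so_far = 4
Position 2 (value -3): max_ending_here = 1, max_so_far = 4
Position 3 (value 8): max_ending_here = 9, max_so_far = 9
Position 4 (value -3): max_ending_here = 6, max_so_far = 9
Position 5 (value 4): max_ending_here = 10, max_so_far = 10

Maximum subarray: [4, 0, -3, 8, -3, 4]
Maximum sum: 10

The maximum subarray is [4, 0, -3, 8, -3, 4] with sum 10. This subarray runs from index 0 to index 5.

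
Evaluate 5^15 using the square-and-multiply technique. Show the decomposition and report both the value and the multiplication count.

Computing 5^15 by squaring (build up from 5^1; each line after the first costs one multiplication):

5^1 = 5
5^2 = (5^1)^2 = 5^2 = 25
5^3 = 5 * 5^2 = 5 * 25 = 125
5^6 = (5^3)^2 = 125^2 = 15625
5^7 = 5 * 5^6 = 5 * 15625 = 78125
5^14 = (5^7)^2 = 78125^2 = 6103515625
5^15 = 5 * 5^14 = 5 * 6103515625 = 30517578125

Result: 30517578125
Multiplications needed: 6 (6 lines after 5^1)

5^15 = 30517578125. Using exponentiation by squaring, this requires 6 multiplications. The key idea: if the exponent is even, square the half-power; if odd, multiply by the base once.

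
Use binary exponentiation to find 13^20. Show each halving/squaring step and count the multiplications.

Computing 13^20 by squaring (build up from 13^1; each line after the first costs one multiplication):

13^1 = 13
13^2 = (13^1)^2 = 13^2 = 169
13^4 = (13^2)^2 = 169^2 = 28561
13^5 = 13 * 13^4 = 13 * 28561 = 371293
13^10 = (13^5)^2 = 371293^2 = 137858491849
13^20 = (13^10)^2 = 137858491849^2 = 19004963774880799438801

Result: 19004963774880799438801
Multiplications needed: 5 (5 lines after 13^1)

13^20 = 19004963774880799438801. Using exponentiation by squaring, this requires 5 multiplications. The key idea: if the exponent is even, square the half-power; if odd, multiply by the base once.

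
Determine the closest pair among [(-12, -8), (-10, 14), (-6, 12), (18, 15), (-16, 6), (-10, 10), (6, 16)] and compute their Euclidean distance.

Computing all pairwise distances among 7 points:

d((-12, -8), (-10, 14)) = 22.0907
d((-12, -8), (-6, 12)) = 20.8806
d((-12, -8), (18, 15)) = 37.8021
d((-12, -8), (-16, 6)) = 14.5602
d((-12, -8), (-10, 10)) = 18.1108
d((-12, -8), (6, 16)) = 30.0
d((-10, 14), (-6, 12)) = 4.4721
d((-10, 14), (18, 15)) = 28.0179
d((-10, 14), (-16, 6)) = 10.0
d((-10, 14), (-10, 10)) = 4.0 <-- minimum
d((-10, 14), (6, 16)) = 16.1245
d((-6, 12), (18, 15)) = 24.1868
d((-6, 12), (-16, 6)) = 11.6619
d((-6, 12), (-10, 10)) = 4.4721
d((-6, 12), (6, 16)) = 12.6491
d((18, 15), (-16, 6)) = 35.171
d((18, 15), (-10, 10)) = 28.4429
d((18, 15), (6, 16)) = 12.0416
d((-16, 6), (-10, 10)) = 7.2111
d((-16, 6), (6, 16)) = 24.1661
d((-10, 10), (6, 16)) = 17.088

Closest pair: (-10, 14) and (-10, 10) with distance 4.0

The closest pair is (-10, 14) and (-10, 10) with Euclidean distance 4.0. For 7 points, brute-force pairwise comparison is shown above. For large n, the divide-and-conquer algorithm (sort by x, recurse on halves, check the dividing strip) achieves O(n log n).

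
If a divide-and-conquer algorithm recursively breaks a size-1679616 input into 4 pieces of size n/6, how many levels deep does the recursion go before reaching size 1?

For divide and conquer with division factor 6:

Problem sizes at each level:
Level 0: 1679616
Level 1: 279936
Level 2: 46656
Level 3: 7776
Level 4: 1296
Level 5: 216
Level 6: 36
Level 7: 6
Level 8: 1

The root is level 0 and the size-1 base case is level 8 (the tree spans levels 0 through 8, i.e. 9 levels counting the root), so the depth is the number of divisions: log_6(1679616) = 8

The recursion tree depth is log_6(1679616) = 8. At each level, the problem size is divided by 6, so it takes 8 divisions to reduce to a base case of size 1. The algorithm makes 4 recursive calls at each level.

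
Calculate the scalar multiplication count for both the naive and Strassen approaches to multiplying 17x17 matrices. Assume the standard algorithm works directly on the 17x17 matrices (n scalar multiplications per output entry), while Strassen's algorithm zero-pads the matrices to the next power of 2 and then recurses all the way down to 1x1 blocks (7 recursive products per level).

Matrix multiplication for 17x17 matrices:

Strassen's algorithm requires power-of-2 dimensions. Pad 17x17 to 32x32 (next power of 2).

Standard algorithm: 17^3 = 4913 multiplications
Strassen's algorithm: 7^(log2(32)) = 7^5 = 16807 multiplications
Difference: 4913 - 16807 = -11894 (Strassen uses MORE here due to padding overhead — for small or just-over-power-of-2 n, padding can outweigh the per-level savings)

Standard: 4913 multiplications (17^3). Strassen: 16807 multiplications (7^5, after padding to 32x32). Strassen reduces 8 recursive multiplications to 7 at each level.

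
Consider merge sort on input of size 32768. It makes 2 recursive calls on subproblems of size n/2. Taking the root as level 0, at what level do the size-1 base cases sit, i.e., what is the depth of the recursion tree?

For divide and conquer with division factor 2:

Problem sizes at each level:
Level 0: 32768
Level 1: 16384
Level 2: 8192
Level 3: 4096
Level 4: 2048
Level 5: 1024
Level 6: 512
Level 7: 256
Level 8: 128
Level 9: 64
Level 10: 32
Level 11: 16
Level 12: 8
Level 13: 4
Level 14: 2
Level 15: 1

The root is level 0 and the size-1 base case is level 15 (the tree spans levels 0 through 15, i.e. 16 levels counting the root), so the depth is the number of divisions: log_2(32768) = 15

The recursion tree depth is log_2(32768) = 15. At each level, the problem size is divided by 2, so it takes 15 divisions to reduce to a base case of size 1. The algorithm makes 2 recursive calls at each level.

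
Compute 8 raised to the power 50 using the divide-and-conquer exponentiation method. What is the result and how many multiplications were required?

Computing 8^50 by squaring (build up from 8^1; each line after the first costs one multiplication):

8^1 = 8
8^2 = (8^1)^2 = 8^2 = 64
8^3 = 8 * 8^2 = 8 * 64 = 512
8^6 = (8^3)^2 = 512^2 = 262144
8^12 = (8^6)^2 = 262144^2 = 68719476736
8^24 = (8^12)^2 = 68719476736^2 = 4722366482869645213696
8^25 = 8 * 8^24 = 8 * 4722366482869645213696 = 37778931862957161709568
8^50 = (8^25)^2 = 37778931862957161709568^2 = 1427247692705959881058285969449495136382746624

Result: 1427247692705959881058285969449495136382746624
Multiplications needed: 7 (7 lines after 8^1)

8^50 = 1427247692705959881058285969449495136382746624. Using exponentiation by squaring, this requires 7 multiplications. The key idea: if the exponent is even, square the half-power; if odd, multiply by the base once.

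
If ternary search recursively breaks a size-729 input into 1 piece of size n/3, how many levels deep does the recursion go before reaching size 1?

For divide and conquer with division factor 3:

Problem sizes at each level:
Level 0: 729
Level 1: 243
Level 2: 81
Level 3: 27
Level 4: 9
Level 5: 3
Level 6: 1

The root is level 0 and the size-1 base case is level 6 (the tree spans levels 0 through 6, i.e. 7 levels counting the root), so the depth is the number of divisions: log_3(729) = 6

The recursion tree depth is log_3(729) = 6. At each level, the problem size is divided by 3, so it takes 6 divisions to reduce to a base case of size 1. The algorithm makes 1 recursive call at each level.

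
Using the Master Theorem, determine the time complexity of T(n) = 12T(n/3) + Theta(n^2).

Master Theorem for T(n) = 12T(n/3) + O(n^2):

a = 12, b = 3, c = 2
log_b(a) = log_3(12) = 2.2619

Case 1: c = 2 < log_3(12) = 2.2619
T(n) = O(n^(log_3 12))

For T(n) = 12T(n/3) + O(n^2): log_3(12) = 2.2619. This is Case 1 of the Master Theorem (c < log_b(a), work dominated by leaves), giving O(n^(log_3 12)).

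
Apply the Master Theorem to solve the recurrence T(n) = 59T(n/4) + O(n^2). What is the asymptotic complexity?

Master Theorem for T(n) = 59T(n/4) + O(n^2):

a = 59, b = 4, c = 2
log_b(a) = log_4(59) = 2.9413

Case 1: c = 2 < log_4(59) = 2.9413
T(n) = O(n^(log_4 59))

For T(n) = 59T(n/4) + O(n^2): log_4(59) = 2.9413. This is Case 1 of the Master Theorem (c < log_b(a), work dominated by leaves), giving O(n^(log_4 59)).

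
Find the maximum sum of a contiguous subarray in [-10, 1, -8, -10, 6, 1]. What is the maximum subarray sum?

Using Kadane's algorithm on [-10, 1, -8, -10, 6, 1]:

Scanning through the array:
Position 1 (value 1): max_ending_here = 1, max_so_far = 1
Position 2 (value -8): max_ending_here = -7, max_so_far = 1
Position 3 (value -10): max_ending_here = -10, max_so_far = 1
Position 4 (value 6): max_ending_here = 6, max_so_far = 6
Position 5 (value 1): max_ending_here = 7, max_so_far = 7

Maximum subarray: [6, 1]
Maximum sum: 7

The maximum subarray is [6, 1] with sum 7. This subarray runs from index 4 to index 5.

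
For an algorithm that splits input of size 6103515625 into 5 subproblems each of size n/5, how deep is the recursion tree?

For divide and conquer with division factor 5:

Problem sizes at each level:
Level 0: 6103515625
Level 1: 1220703125
Level 2: 244140625
Level 3: 48828125
Level 4: 9765625
Level 5: 1953125
Level 6: 390625
Level 7: 78125
Level 8: 15625
Level 9: 3125
Level 10: 625
Level 11: 125
Level 12: 25
Level 13: 5
Level 14: 1

The root is level 0 and the size-1 base case is level 14 (the tree spans levels 0 through 14, i.e. 15 levels counting the root), so the depth is the number of divisions: log_5(6103515625) = 14

The recursion tree depth is log_5(6103515625) = 14. At each level, the problem size is divided by 5, so it takes 14 divisions to reduce to a base case of size 1. The algorithm makes 5 recursive calls at each level.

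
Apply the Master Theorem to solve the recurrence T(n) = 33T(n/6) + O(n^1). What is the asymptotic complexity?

Master Theorem for T(n) = 33T(n/6) + O(n^1):

a = 33, b = 6, c = 1
log_b(a) = log_6(33) = 1.9514

Case 1: c = 1 < log_6(33) = 1.9514
T(n) = O(n^(log_6 33))

For T(n) = 33T(n/6) + O(n^1): log_6(33) = 1.9514. This is Case 1 of the Master Theorem (c < log_b(a), work dominated by leaves), giving O(n^(log_6 33)).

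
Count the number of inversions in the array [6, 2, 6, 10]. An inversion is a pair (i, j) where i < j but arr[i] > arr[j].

Finding inversions in [6, 2, 6, 10]:

(0, 1): arr[0]=6 > arr[1]=2

Total inversions: 1

The array has 1 inversion(s): (0,1). Each pair (i,j) satisfies i < j and arr[i] > arr[j].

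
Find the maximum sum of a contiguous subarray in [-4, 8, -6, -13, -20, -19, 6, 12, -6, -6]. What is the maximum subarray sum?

Using Kadane's algorithm on [-4, 8, -6, -13, -20, -19, 6, 12, -6, -6]:

Scanning through the array:
Position 1 (value 8): max_ending_here = 8, max_so_far = 8
Position 2 (value -6): max_ending_here = 2, max_so_far = 8
Position 3 (value -13): max_ending_here = -11, max_so_far = 8
Position 4 (value -20): max_ending_here = -20, max_so_far = 8
Position 5 (value -19): max_ending_here = -19, max_so_far = 8
Position 6 (value 6): max_ending_here = 6, max_so_far = 8
Position 7 (value 12): max_ending_here = 18, max_so_far = 18
Position 8 (value -6): max_ending_here = 12, max_so_far = 18
Position 9 (value -6): max_ending_here = 6, max_so_far = 18

Maximum subarray: [6, 12]
Maximum sum: 18

The maximum subarray is [6, 12] with sum 18. This subarray runs from index 6 to index 7.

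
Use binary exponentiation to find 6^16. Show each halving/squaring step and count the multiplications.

Computing 6^16 by squaring (build up from 6^1; each line after the first costs one multiplication):

6^1 = 6
6^2 = (6^1)^2 = 6^2 = 36
6^4 = (6^2)^2 = 36^2 = 1296
6^8 = (6^4)^2 = 1296^2 = 1679616
6^16 = (6^8)^2 = 1679616^2 = 2821109907456

Result: 2821109907456
Multiplications needed: 4 (4 lines after 6^1)

6^16 = 2821109907456. Using exponentiation by squaring, this requires 4 multiplications. The key idea: if the exponent is even, square the half-power; if odd, multiply by the base once.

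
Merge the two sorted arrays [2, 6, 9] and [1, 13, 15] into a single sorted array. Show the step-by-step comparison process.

Merging process:

Compare 2 vs 1: take 1 from right. Merged: [1]
Compare 2 vs 13: take 2 from left. Merged: [1, 2]
Compare 6 vs 13: take 6 from left. Merged: [1, 2, 6]
Compare 9 vs 13: take 9 from left. Merged: [1, 2, 6, 9]
Append remaining from right: [13, 15]. Merged: [1, 2, 6, 9, 13, 15]

Final merged array: [1, 2, 6, 9, 13, 15]
Total comparisons: 4

The merged array is [1, 2, 6, 9, 13, 15], requiring 4 comparisons. The merge step runs in O(n) time where n is the total number of elements.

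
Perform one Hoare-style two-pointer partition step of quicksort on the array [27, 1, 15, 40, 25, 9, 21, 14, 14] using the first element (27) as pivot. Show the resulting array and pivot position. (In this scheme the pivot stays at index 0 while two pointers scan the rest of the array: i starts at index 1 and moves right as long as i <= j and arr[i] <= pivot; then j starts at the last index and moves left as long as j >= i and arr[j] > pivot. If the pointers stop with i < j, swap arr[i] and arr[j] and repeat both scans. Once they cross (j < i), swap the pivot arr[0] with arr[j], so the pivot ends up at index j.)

Hoare-style two-pointer partition with pivot = 27:

Initial array: [27, 1, 15, 40, 25, 9, 21, 14, 14]

Pointers start at i = 1, j = 8.
i stops at index 3 (arr[3]=40 > 27), j stops at index 8 (arr[8]=14 <= 27): swap arr[3] and arr[8], array becomes [27, 1, 15, 14, 25, 9, 21, 14, 40]
i ends at 8, j ends at 7: the pointers have crossed (j < i), so scanning stops.

Swap pivot arr[0] with arr[7] to place pivot at position 7: [14, 1, 15, 14, 25, 9, 21, 27, 40]
Pivot position: 7

After partitioning with pivot 27, the array becomes [14, 1, 15, 14, 25, 9, 21, 27, 40]. The pivot is placed at index 7. All elements to the left of the pivot are <= 27, and all elements to the right are > 27.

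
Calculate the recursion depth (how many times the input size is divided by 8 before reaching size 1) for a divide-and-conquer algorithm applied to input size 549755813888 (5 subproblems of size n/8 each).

For divide and conquer with division factor 8:

Problem sizes at each level:
Level 0: 549755813888
Level 1: 68719476736
Level 2: 8589934592
Level 3: 1073741824
Level 4: 134217728
Level 5: 16777216
Level 6: 2097152
Level 7: 262144
Level 8: 32768
Level 9: 4096
Level 10: 512
Level 11: 64
Level 12: 8
Level 13: 1

The root is level 0 and the size-1 base case is level 13 (the tree spans levels 0 through 13, i.e. 14 levels counting the root), so the depth is the number of divisions: log_8(549755813888) = 13

The recursion tree depth is log_8(549755813888) = 13. At each level, the problem size is divided by 8, so it takes 13 divisions to reduce to a base case of size 1. The algorithm makes 5 recursive calls at each level.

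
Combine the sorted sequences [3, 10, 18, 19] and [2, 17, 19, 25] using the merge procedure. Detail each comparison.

Merging process:

Compare 3 vs 2: take 2 from right. Merged: [2]
Compare 3 vs 17: take 3 from left. Merged: [2, 3]
Compare 10 vs 17: take 10 from left. Merged: [2, 3, 10]
Compare 18 vs 17: take 17 from right. Merged: [2, 3, 10, 17]
Compare 18 vs 19: take 18 from left. Merged: [2, 3, 10, 17, 18]
Compare 19 vs 19: take 19 from left. Merged: [2, 3, 10, 17, 18, 19]
Append remaining from right: [19, 25]. Merged: [2, 3, 10, 17, 18, 19, 19, 25]

Final merged array: [2, 3, 10, 17, 18, 19, 19, 25]
Total comparisons: 6

The merged array is [2, 3, 10, 17, 18, 19, 19, 25], requiring 6 comparisons. The merge step runs in O(n) time where n is the total number of elements.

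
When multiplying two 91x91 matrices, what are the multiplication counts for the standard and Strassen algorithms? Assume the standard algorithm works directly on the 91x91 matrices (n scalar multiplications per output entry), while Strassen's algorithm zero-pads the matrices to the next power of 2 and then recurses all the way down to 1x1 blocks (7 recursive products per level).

Matrix multiplication for 91x91 matrices:

Strassen's algorithm requires power-of-2 dimensions. Pad 91x91 to 128x128 (next power of 2).

Standard algorithm: 91^3 = 753571 multiplications
Strassen's algorithm: 7^(log2(128)) = 7^7 = 823543 multiplications
Difference: 753571 - 823543 = -69972 (Strassen uses MORE here due to padding overhead — for small or just-over-power-of-2 n, padding can outweigh the per-level savings)

Standard: 753571 multiplications (91^3). Strassen: 823543 multiplications (7^7, after padding to 128x128). Strassen reduces 8 recursive multiplications to 7 at each level.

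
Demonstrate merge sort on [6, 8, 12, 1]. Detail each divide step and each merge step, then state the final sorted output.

Merge sort trace:

Split: [6, 8, 12, 1] -> [6, 8] and [12, 1]
  Split: [6, 8] -> [6] and [8]
  Merge: [6] + [8] -> [6, 8]
  Split: [12, 1] -> [12] and [1]
  Merge: [12] + [1] -> [1, 12]
Merge: [6, 8] + [1, 12] -> [1, 6, 8, 12]

Final sorted array: [1, 6, 8, 12]

The merge sort proceeds by recursively splitting the array and merging sorted halves.
After all merges, the sorted array is [1, 6, 8, 12].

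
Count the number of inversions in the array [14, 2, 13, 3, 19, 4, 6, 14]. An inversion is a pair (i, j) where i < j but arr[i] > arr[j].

Finding inversions in [14, 2, 13, 3, 19, 4, 6, 14]:

(0, 1): arr[0]=14 > arr[1]=2
(0, 2): arr[0]=14 > arr[2]=13
(0, 3): arr[0]=14 > arr[3]=3
(0, 5): arr[0]=14 > arr[5]=4
(0, 6): arr[0]=14 > arr[6]=6
(2, 3): arr[2]=13 > arr[3]=3
(2, 5): arr[2]=13 > arr[5]=4
(2, 6): arr[2]=13 > arr[6]=6
(4, 5): arr[4]=19 > arr[5]=4
(4, 6): arr[4]=19 > arr[6]=6
(4, 7): arr[4]=19 > arr[7]=14

Total inversions: 11

The array has 11 inversion(s): (0,1), (0,2), (0,3), (0,5), (0,6), (2,3), (2,5), (2,6), (4,5), (4,6), (4,7). Each pair (i,j) satisfies i < j and arr[i] > arr[j].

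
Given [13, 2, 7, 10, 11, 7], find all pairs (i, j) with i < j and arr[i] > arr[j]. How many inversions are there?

Finding inversions in [13, 2, 7, 10, 11, 7]:

(0, 1): arr[0]=13 > arr[1]=2
(0, 2): arr[0]=13 > arr[2]=7
(0, 3): arr[0]=13 > arr[3]=10
(0, 4): arr[0]=13 > arr[4]=11
(0, 5): arr[0]=13 > arr[5]=7
(3, 5): arr[3]=10 > arr[5]=7
(4, 5): arr[4]=11 > arr[5]=7

Total inversions: 7

The array has 7 inversion(s): (0,1), (0,2), (0,3), (0,4), (0,5), (3,5), (4,5). Each pair (i,j) satisfies i < j and arr[i] > arr[j].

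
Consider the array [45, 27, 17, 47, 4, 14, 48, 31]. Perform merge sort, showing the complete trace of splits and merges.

Merge sort trace:

Split: [45, 27, 17, 47, 4, 14, 48, 31] -> [45, 27, 17, 47] and [4, 14, 48, 31]
  Split: [45, 27, 17, 47] -> [45, 27] and [17, 47]
    Split: [45, 27] -> [45] and [27]
    Merge: [45] + [27] -> [27, 45]
    Split: [17, 47] -> [17] and [47]
    Merge: [17] + [47] -> [17, 47]
  Merge: [27, 45] + [17, 47] -> [17, 27, 45, 47]
  Split: [4, 14, 48, 31] -> [4, 14] and [48, 31]
    Split: [4, 14] -> [4] and [14]
    Merge: [4] + [14] -> [4, 14]
    Split: [48, 31] -> [48] and [31]
    Merge: [48] + [31] -> [31, 48]
  Merge: [4, 14] + [31, 48] -> [4, 14, 31, 48]
Merge: [17, 27, 45, 47] + [4, 14, 31, 48] -> [4, 14, 17, 27, 31, 45, 47, 48]

Final sorted array: [4, 14, 17, 27, 31, 45, 47, 48]

The merge sort proceeds by recursively splitting the array and merging sorted halves.
After all merges, the sorted array is [4, 14, 17, 27, 31, 45, 47, 48].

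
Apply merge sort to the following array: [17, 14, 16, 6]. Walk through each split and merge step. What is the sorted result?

Merge sort trace:

Split: [17, 14, 16, 6] -> [17, 14] and [16, 6]
  Split: [17, 14] -> [17] and [14]
  Merge: [17] + [14] -> [14, 17]
  Split: [16, 6] -> [16] and [6]
  Merge: [16] + [6] -> [6, 16]
Merge: [14, 17] + [6, 16] -> [6, 14, 16, 17]

Final sorted array: [6, 14, 16, 17]

The merge sort proceeds by recursively splitting the array and merging sorted halves.
After all merges, the sorted array is [6, 14, 16, 17].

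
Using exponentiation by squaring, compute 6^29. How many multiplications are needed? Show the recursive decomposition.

Computing 6^29 by squaring (build up from 6^1; each line after the first costs one multiplication):

6^1 = 6
6^2 = (6^1)^2 = 6^2 = 36
6^3 = 6 * 6^2 = 6 * 36 = 216
6^6 = (6^3)^2 = 216^2 = 46656
6^7 = 6 * 6^6 = 6 * 46656 = 279936
6^14 = (6^7)^2 = 279936^2 = 78364164096
6^28 = (6^14)^2 = 78364164096^2 = 6140942214464815497216
6^29 = 6 * 6^28 = 6 * 6140942214464815497216 = 36845653286788892983296

Result: 36845653286788892983296
Multiplications needed: 7 (7 lines after 6^1)

6^29 = 36845653286788892983296. Using exponentiation by squaring, this requires 7 multiplications. The key idea: if the exponent is even, square the half-power; if odd, multiply by the base once.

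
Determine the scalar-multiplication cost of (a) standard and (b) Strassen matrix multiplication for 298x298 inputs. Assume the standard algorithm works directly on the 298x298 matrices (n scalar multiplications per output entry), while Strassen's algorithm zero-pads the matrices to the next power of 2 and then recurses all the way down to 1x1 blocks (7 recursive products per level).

Matrix multiplication for 298x298 matrices:

Strassen's algorithm requires power-of-2 dimensions. Pad 298x298 to 512x512 (next power of 2).

Standard algorithm: 298^3 = 26463592 multiplications
Strassen's algorithm: 7^(log2(512)) = 7^9 = 40353607 multiplications
Difference: 26463592 - 40353607 = -13890015 (Strassen uses MORE here due to padding overhead — for small or just-over-power-of-2 n, padding can outweigh the per-level savings)

Standard: 26463592 multiplications (298^3). Strassen: 40353607 multiplications (7^9, after padding to 512x512). Strassen reduces 8 recursive multiplications to 7 at each level.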